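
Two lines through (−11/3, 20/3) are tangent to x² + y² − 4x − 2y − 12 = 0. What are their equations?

x + 4y = 23 and 4x + y = −8

A line y − (20/3) = m(x − (−11/3)) is tangent when its distance from (2, 1) is √17:
(17/3m − (−17/3))² = 17(m² + 1)
4m² + 17m + 4 = 0, so m = −1/4 or m = −4.
Through (−11/3, 20/3) these give x + 4y = 23 and 4x + y = −8.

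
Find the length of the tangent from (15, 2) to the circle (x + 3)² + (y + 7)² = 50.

√355

The centre is (−3, −7) and r = 5√2. The square of the distance from P to the centre is 324 + 81 = 405.
The tangent meets the radius at right angles, so tangent² = |PO|² − r² = 405 − 50 = 355.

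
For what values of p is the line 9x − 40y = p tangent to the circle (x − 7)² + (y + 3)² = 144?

p = −309 or p = 675

The line touches the circle iff its distance from (7, −3) is 12:
|9·7 − 40·(−3) − p| / √1681 = 12
|p − (183)| = 12·41, so p = 675 or p = −309.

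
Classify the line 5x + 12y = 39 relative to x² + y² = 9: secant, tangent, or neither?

tangent

Centre (0, 0), r² = 9. Distance² from centre to line = (−39)²/169 = 9.
Since d² = r², the line is tangent.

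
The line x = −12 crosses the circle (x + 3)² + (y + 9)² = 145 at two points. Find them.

The line gives x = −12. Substituting into the circle:
y² + 18y + 17 = 0
y = −1 or y = −17, giving (−12, −1) and (−12, −17).

(−12, −17) and (−12, −1)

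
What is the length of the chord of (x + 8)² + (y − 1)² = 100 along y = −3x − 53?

Centre (−8, 1), r² = 100. Perpendicular distance d from centre to line = |30| / √10 = 30/√10.
Chord = 2√(r² − d²) = 2·√(10) = 2√10.

2√10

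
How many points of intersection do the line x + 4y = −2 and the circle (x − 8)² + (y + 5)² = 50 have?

2

Substituting the line into the circle gives 17x² − 292x + 548 = 0.
Δ = 85264 − 37264 = 48000.
Two real roots: the line is a secant.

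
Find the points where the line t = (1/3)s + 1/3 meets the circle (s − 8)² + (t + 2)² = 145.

From the line, t = (1 + s)/3. Substituting:
10s² − 130s − 680 = 0  ⟹  s² − 13s − 68 = 0
s = 17 or s = −4, giving (17, 6) and (−4, −1).

(−4, −1) and (17, 6)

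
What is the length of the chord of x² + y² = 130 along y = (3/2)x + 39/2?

2√13

Express y = (39 + 3x)/2 and substitute into the circle:
13x² + 234x + 1001 = 0  ⟹  x² + 18x + 77 = 0
x = −7 or x = −11, giving (−7, 9) and (−11, 3).
Chord length = distance between (−7, 9) and (−11, 3) = √52 = 2√13.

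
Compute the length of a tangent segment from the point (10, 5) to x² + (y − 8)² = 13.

4√6

Centre (0, 8), r² = 13. |PO|² = (10)² + (−3)² = 109.
By the tangent–radius right angle, tangent length = √(|PO|² − r²) = √96 = 4√6.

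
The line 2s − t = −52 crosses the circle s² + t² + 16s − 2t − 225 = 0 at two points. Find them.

(−25, 2) and (−19, 14)

From the line, t = 2s + 52. Substituting:
5s² + 220s + 2375 = 0  ⟹  s² + 44s + 475 = 0
s = −19 or s = −25, giving (−19, 14) and (−25, 2).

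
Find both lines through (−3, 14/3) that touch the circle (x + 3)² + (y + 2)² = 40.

x − 3y = −17 and x + 3y = 11

A line y − (14/3) = m(x − (−3)) is tangent when its distance from (−3, −2) is 2√10:
(0m − (−20/3))² = 40(m² + 1)
9m² − 1 = 0, so m = 1/3 or m = −1/3.
Through (−3, 14/3) these give x − 3y = −17 and x + 3y = 11.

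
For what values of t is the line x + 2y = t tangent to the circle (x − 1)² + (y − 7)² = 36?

t = 15 ± 6√5

Tangency holds when the distance from the centre (1, 7) to the line equals the radius 6:
|1·1 + 2·7 − t| / √5 = 6
|t − (15)| = 6√5.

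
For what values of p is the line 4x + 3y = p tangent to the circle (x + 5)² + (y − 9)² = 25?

For a tangent, require d(centre, line) = r = 5.
|4·(−5) + 3·9 − p| / √25 = 5
|p − (7)| = 5·5, so p = 32 or p = −18.

p = −18 or p = 32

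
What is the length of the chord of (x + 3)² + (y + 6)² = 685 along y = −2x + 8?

Substitute y = −2x + 8:
5x² − 50x − 480 = 0  ⟹  x² − 10x − 96 = 0
x = 16 or x = −6, giving (16, −24) and (−6, 20).
Chord length = distance between (16, −24) and (−6, 20) = √2420 = 22√5.

22√5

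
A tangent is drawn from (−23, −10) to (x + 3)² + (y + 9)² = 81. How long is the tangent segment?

8√5

Centre (−3, −9), r² = 81. |PO|² = (−20)² + (−1)² = 401.
The tangent meets the radius at right angles, so tangent² = |PO|² − r² = 401 − 81 = 320.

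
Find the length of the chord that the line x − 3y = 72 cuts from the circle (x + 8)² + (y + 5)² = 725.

The distance from (−8, −5) to the line is 65/√10, and r² = 725.
Half the chord is √(r² − d²) = √(605/2), so the full chord is 11√10.

11√10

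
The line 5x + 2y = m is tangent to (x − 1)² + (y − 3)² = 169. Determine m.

For a tangent, require d(centre, line) = r = 13.
|5·1 + 2·3 − m| / √29 = 13
|m − (11)| = 13√29.

m = 11 ± 13√29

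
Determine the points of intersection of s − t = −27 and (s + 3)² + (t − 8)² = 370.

From the line, t = s + 27. Substituting:
2s² + 44s = 0  ⟹  s² + 22s = 0
s = 0 or s = −22, giving (0, 27) and (−22, 5).

(−22, 5) and (0, 27)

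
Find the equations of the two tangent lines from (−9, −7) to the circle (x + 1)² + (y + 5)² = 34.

5x − 3y = −24 and 3x + 5y = −62

Let a tangent through (−9, −7) have slope m. Its distance from (−1, −5) must equal √34:
(8m − (2))² = 34(m² + 1)
15m² − 16m − 15 = 0, so m = 5/3 or m = −3/5.
With m = 5/3: 5x − 3y = −24. With m = −3/5: 3x + 5y = −62.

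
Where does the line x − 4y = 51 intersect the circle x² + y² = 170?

(−1, −13) and (7, −11)

Express y = (−51 + x)/4 and substitute into the circle:
17x² − 102x − 119 = 0  ⟹  x² − 6x − 7 = 0
x = 7 or x = −1, giving (7, −11) and (−1, −13).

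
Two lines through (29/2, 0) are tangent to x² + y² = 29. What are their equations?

2x − 5y = 29 and 2x + 5y = 29

Let a tangent through (29/2, 0) have slope m. Its distance from (0, 0) must equal √29:
[m·(−29/2) − (0)]² = 29(m² + 1)
25m² − 4 = 0, so m = 2/5 or m = −2/5.
With m = 2/5: 2x − 5y = 29. With m = −2/5: 2x + 5y = 29.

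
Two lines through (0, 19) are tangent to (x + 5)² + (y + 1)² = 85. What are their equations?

7x − 6y = −114 and 9x + 2y = 38

A line y − (19) = m(x − (0)) is tangent when its distance from (−5, −1) is √85:
(−5m − (−20))² = 85(m² + 1)
12m² + 40m − 63 = 0, so m = 7/6 or m = −9/2.
With m = 7/6: 7x − 6y = −114. With m = −9/2: 9x + 2y = 38.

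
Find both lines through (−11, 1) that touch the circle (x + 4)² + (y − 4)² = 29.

5x − 2y = −57 and 2x + 5y = −17

A line y − (1) = m(x − (−11)) is tangent when its distance from (−4, 4) is √29:
(7m − (3))² = 29(m² + 1)
10m² − 21m − 10 = 0, so m = 5/2 or m = −2/5.
With m = 5/2: 5x − 2y = −57. With m = −2/5: 2x + 5y = −17.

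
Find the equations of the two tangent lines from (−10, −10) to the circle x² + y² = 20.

x − 2y = 10 and 2x − y = −10

Write the tangent as mx − y + (−10 − m·(−10)) = 0 and set its distance from the centre to 2√5:
(10m − (10))² = 20(m² + 1)
2m² − 5m + 2 = 0, so m = 1/2 or m = 2.
Through (−10, −10) these give x − 2y = 10 and 2x − y = −10.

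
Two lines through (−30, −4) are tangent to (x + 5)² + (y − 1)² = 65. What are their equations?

x + 8y = −62 and 4x − 7y = −92

Write the tangent as mx − y + (−4 − m·(−30)) = 0 and set its distance from the centre to √65:
(25m − (5))² = 65(m² + 1)
56m² − 25m − 4 = 0, so m = −1/8 or m = 4/7.
With m = −1/8: x + 8y = −62. With m = 4/7: 4x − 7y = −92.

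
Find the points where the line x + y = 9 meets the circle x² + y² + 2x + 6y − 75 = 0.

(5, 4) and (6, 3)

Express y = −x + 9 and substitute into the circle:
2x² − 22x + 60 = 0  ⟹  x² − 11x + 30 = 0
x = 6 or x = 5, giving (6, 3) and (5, 4).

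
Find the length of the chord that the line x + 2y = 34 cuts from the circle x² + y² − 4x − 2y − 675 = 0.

From the line, y = (34 − x)/2. Substituting:
5x² − 80x − 1680 = 0  ⟹  x² − 16x − 336 = 0
x = 28 or x = −12, giving (28, 3) and (−12, 23).
|(28, 3) − (−12, 23)| = √((40)² + (−20)²) = 20√5.

20√5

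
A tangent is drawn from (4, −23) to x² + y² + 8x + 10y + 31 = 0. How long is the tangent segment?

3√42

With centre O = (−4, −5), |OP|² = 388 and r² = 10.
By the tangent–radius right angle, tangent length = √(|PO|² − r²) = √378 = 3√42.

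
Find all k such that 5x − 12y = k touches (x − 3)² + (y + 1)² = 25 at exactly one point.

Tangency holds when the distance from the centre (3, −1) to the line equals the radius 5:
|5·3 − 12·(−1) − k| / √169 = 5
|k − (27)| = 5·13, so k = 92 or k = −38.

k = −38 or k = 92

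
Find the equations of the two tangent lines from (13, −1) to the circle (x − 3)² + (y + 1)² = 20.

Write the tangent as mx − y + (−1 − m·(13)) = 0 and set its distance from the centre to 2√5:
(−10m − (0))² = 20(m² + 1)
4m² − 1 = 0, so m = −1/2 or m = 1/2.
Through (13, −1) these give x + 2y = 11 and x − 2y = 15.

x + 2y = 11 and x − 2y = 15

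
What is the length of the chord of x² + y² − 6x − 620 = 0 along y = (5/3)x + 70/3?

Substitute y = (70 + 5x)/3:
34x² + 646x − 680 = 0  ⟹  x² + 19x − 20 = 0
x = 1 or x = −20, giving (1, 25) and (−20, −10).
Chord length = distance between (1, 25) and (−20, −10) = √1666 = 7√34.

7√34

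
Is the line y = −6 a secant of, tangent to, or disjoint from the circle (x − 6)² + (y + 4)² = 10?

Centre (6, −4), r² = 10. Distance² from centre to line = (2)² = 4.
Since d² < r², the line cuts the circle twice.

secant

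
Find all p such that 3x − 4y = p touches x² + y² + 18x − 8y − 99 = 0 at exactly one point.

p = −113 or p = 27

The line touches the circle iff its distance from (−9, 4) is 14:
|3·(−9) − 4·4 − p| / √25 = 14
|p − (−43)| = 14·5, so p = 27 or p = −113.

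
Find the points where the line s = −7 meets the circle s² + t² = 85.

The line gives s = −7. Substituting into the circle:
t² − 36 = 0
t = 6 or t = −6, giving (−7, 6) and (−7, −6).

(−7, −6) and (−7, 6)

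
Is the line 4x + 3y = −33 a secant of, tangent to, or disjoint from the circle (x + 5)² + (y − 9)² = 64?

Substituting the line into the circle gives 25x² + 570x + 3249 = 0.
Discriminant = (570)² − 4·25·(3249) = 0.
A repeated root: the line is tangent.

tangent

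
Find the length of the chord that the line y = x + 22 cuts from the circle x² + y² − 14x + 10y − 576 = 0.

Centre (7, −5), r² = 650. Perpendicular distance d from centre to line = |34| / √2 = 34/√2.
Chord = 2√(r² − d²) = 2·√(72) = 12√2.

12√2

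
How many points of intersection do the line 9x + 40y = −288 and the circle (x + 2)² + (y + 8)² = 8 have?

Substituting the line into the circle gives 1681x² + 5824x − 5376 = 0.
Δ = 33918976 − (−36148224) = 70067200.
Two real roots: the line is a secant.

2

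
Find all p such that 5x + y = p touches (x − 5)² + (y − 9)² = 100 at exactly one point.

For a tangent, require d(centre, line) = r = 10.
|5·5 + 1·9 − p| / √26 = 10
|p − (34)| = 10√26.

p = 34 ± 10√26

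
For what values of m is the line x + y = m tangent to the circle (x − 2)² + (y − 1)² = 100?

m = 3 ± 10√2

Tangency holds when the distance from the centre (2, 1) to the line equals the radius 10:
|1·2 + 1·1 − m| / √2 = 10
|m − (3)| = 10√2.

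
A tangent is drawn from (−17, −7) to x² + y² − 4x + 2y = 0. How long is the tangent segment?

14√2

The centre is (2, −1) and r = √5. The square of the distance from P to the centre is 361 + 36 = 397.
By the tangent–radius right angle, tangent length = √(|PO|² − r²) = √392 = 14√2.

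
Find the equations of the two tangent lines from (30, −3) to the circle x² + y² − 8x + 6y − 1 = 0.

Let a tangent through (30, −3) have slope m. Its distance from (4, −3) must equal √26:
[m·(−26) − (0)]² = 26(m² + 1)
25m² − 1 = 0, so m = 1/5 or m = −1/5.
Through (30, −3) these give x − 5y = 45 and x + 5y = 15.

x − 5y = 45 and x + 5y = 15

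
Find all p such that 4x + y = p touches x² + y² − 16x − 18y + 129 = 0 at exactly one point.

p = 41 ± 4√17

The line touches the circle iff its distance from (8, 9) is 4:
|4·8 + 1·9 − p| / √17 = 4
|p − (41)| = 4√17.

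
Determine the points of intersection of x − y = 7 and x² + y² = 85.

(−2, −9) and (9, 2)

From the line, y = x − 7. Substituting:
2x² − 14x − 36 = 0  ⟹  x² − 7x − 18 = 0
x = 9 or x = −2, giving (9, 2) and (−2, −9).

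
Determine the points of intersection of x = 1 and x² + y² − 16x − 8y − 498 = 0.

(1, −19) and (1, 27)

The line gives x = 1. Substituting into the circle:
y² − 8y − 513 = 0
y = 27 or y = −19, giving (1, 27) and (1, −19).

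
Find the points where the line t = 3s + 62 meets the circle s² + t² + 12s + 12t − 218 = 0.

Substitute t = 3s + 62:
10s² + 420s + 4370 = 0  ⟹  s² + 42s + 437 = 0
s = −19 or s = −23, giving (−19, 5) and (−23, −7).

(−23, −7) and (−19, 5)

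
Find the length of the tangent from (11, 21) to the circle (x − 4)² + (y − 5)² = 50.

√255

Centre (4, 5), r² = 50. |PO|² = (7)² + (16)² = 305.
The tangent meets the radius at right angles, so tangent² = |PO|² − r² = 305 − 50 = 255.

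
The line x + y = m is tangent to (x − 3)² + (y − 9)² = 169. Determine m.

m = 12 ± 13√2

The line touches the circle iff its distance from (3, 9) is 13:
|1·3 + 1·9 − m| / √2 = 13
|m − (12)| = 13√2.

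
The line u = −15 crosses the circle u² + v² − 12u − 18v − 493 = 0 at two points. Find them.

The line gives u = −15. Substituting into the circle:
v² − 18v − 88 = 0
v = 22 or v = −4, giving (−15, 22) and (−15, −4).

(−15, −4) and (−15, 22)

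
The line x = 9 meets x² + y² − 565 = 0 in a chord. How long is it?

44

The distance from (0, 0) to the line is 9, and r² = 565.
Chord = 2√(r² − d²) = 2·√(484) = 44.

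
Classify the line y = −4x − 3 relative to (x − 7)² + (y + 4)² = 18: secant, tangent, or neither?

d² = (4·7 + 1·(−4) − (−3))²/17 = 729/17; r² = 18.
Since d² > r², the line lies outside the circle.

neither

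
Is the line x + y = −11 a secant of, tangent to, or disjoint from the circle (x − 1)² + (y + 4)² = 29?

disjoint

Substituting the line into the circle gives 2x² + 12x + 21 = 0.
Discriminant = (12)² − 4·2·(21) = −24 < 0.
No real roots: the line does not meet the circle.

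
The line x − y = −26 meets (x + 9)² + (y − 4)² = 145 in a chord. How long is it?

11√2

Express y = x + 26 and substitute into the circle:
2x² + 62x + 420 = 0  ⟹  x² + 31x + 210 = 0
x = −10 or x = −21, giving (−10, 16) and (−21, 5).
|(−10, 16) − (−21, 5)| = √((11)² + (11)²) = 11√2.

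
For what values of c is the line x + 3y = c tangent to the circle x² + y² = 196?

c = ±14√10

For a tangent, require d(centre, line) = r = 14.
|1·0 + 3·0 − c| / √10 = 14
|c| = 14√10.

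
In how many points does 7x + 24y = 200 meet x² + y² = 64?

1

Centre (0, 0), r² = 64. Distance² from centre to line = (−200)²/625 = 64.
Since d² = r², the line is tangent.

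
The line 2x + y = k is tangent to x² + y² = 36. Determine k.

For a tangent, require d(centre, line) = r = 6.
|2·0 + 1·0 − k| / √5 = 6
|k| = 6√5.

k = ±6√5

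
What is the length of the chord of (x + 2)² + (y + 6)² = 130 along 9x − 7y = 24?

2√130

From the line, y = (−24 + 9x)/7. Substituting:
130x² + 520x − 5850 = 0  ⟹  x² + 4x − 45 = 0
x = 5 or x = −9, giving (5, 3) and (−9, −15).
|(5, 3) − (−9, −15)| = √((14)² + (18)²) = 2√130.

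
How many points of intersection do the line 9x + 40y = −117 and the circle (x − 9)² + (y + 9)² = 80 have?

Centre (9, −9), r² = 80. Distance² from centre to line = (−162)²/1681 = 26244/1681.
Since d² < r², the line cuts the circle twice.

2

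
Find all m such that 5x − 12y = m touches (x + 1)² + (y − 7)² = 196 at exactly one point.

Tangency holds when the distance from the centre (−1, 7) to the line equals the radius 14:
|5·(−1) − 12·7 − m| / √169 = 14
|m − (−89)| = 14·13, so m = 93 or m = −271.

m = −271 or m = 93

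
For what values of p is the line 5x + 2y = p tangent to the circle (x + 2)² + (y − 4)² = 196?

p = −2 ± 14√29

Tangency holds when the distance from the centre (−2, 4) to the line equals the radius 14:
|5·(−2) + 2·4 − p| / √29 = 14
|p − (−2)| = 14√29.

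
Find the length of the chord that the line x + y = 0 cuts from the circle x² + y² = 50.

Substitute y = −x:
2x² − 50 = 0  ⟹  x² − 25 = 0
x = 5 or x = −5, giving (5, −5) and (−5, 5).
Chord length = distance between (5, −5) and (−5, 5) = √200 = 10√2.

10√2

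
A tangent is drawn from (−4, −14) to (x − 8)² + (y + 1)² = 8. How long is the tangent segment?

√305

Centre (8, −1), r² = 8. |PO|² = (−12)² + (−13)² = 313.
Power of the point: PT² = |PO|² − r² = 305, so PT = √305.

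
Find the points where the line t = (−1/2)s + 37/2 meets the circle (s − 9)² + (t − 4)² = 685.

(−9, 23) and (35, 1)

Express t = (37 − s)/2 and substitute into the circle:
5s² − 130s − 1575 = 0  ⟹  s² − 26s − 315 = 0
s = 35 or s = −9, giving (35, 1) and (−9, 23).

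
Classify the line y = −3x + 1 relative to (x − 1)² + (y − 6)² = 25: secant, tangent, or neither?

secant

Substituting the line into the circle gives 10x² + 28x + 1 = 0.
Δ = 784 − 40 = 744.
Two real roots: the line is a secant.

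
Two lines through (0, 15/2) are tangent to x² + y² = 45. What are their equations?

x − 2y = −15 and x + 2y = 15

Write the tangent as mx − y + (15/2 − m·(0)) = 0 and set its distance from the centre to 3√5:
[m·(0) − (−15/2)]² = 45(m² + 1)
4m² − 1 = 0, so m = 1/2 or m = −1/2.
With m = 1/2: x − 2y = −15. With m = −1/2: x + 2y = 15.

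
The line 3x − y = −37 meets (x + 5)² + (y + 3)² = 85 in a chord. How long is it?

3√10

The distance from (−5, −3) to the line is 25/√10, and r² = 85.
Chord = 2√(r² − d²) = 2·√(45/2) = 3√10.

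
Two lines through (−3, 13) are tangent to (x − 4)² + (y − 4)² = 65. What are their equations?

A line y − (13) = m(x − (−3)) is tangent when its distance from (4, 4) is √65:
[m·(7) − (−9)]² = 65(m² + 1)
8m² − 63m − 8 = 0, so m = 8 or m = −1/8.
Through (−3, 13) these give 8x − y = −37 and x + 8y = 101.

8x − y = −37 and x + 8y = 101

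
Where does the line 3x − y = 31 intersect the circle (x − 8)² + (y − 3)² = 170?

(7, −10) and (15, 14)

From the line, y = 3x − 31. Substituting:
10x² − 220x + 1050 = 0  ⟹  x² − 22x + 105 = 0
x = 15 or x = 7, giving (15, 14) and (7, −10).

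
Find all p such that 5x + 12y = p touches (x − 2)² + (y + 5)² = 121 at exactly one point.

The line touches the circle iff its distance from (2, −5) is 11:
|5·2 + 12·(−5) − p| / √169 = 11
|p − (−50)| = 11·13, so p = 93 or p = −193.

p = −193 or p = 93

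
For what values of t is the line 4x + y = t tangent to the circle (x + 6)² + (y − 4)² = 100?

Tangency holds when the distance from the centre (−6, 4) to the line equals the radius 10:
|4·(−6) + 1·4 − t| / √17 = 10
|t − (−20)| = 10√17.

t = −20 ± 10√17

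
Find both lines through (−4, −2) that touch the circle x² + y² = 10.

Let a tangent through (−4, −2) have slope m. Its distance from (0, 0) must equal √10:
[m·(4) − (2)]² = 10(m² + 1)
3m² − 8m − 3 = 0, so m = −1/3 or m = 3.
Through (−4, −2) these give x + 3y = −10 and 3x − y = −10.

x + 3y = −10 and 3x − y = −10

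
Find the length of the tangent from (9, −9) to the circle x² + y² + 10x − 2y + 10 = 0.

2√70

The centre is (−5, 1) and r = 4. The square of the distance from P to the centre is 196 + 100 = 296.
By the tangent–radius right angle, tangent length = √(|PO|² − r²) = √280 = 2√70.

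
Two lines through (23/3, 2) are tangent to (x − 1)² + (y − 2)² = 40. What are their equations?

Let a tangent through (23/3, 2) have slope m. Its distance from (1, 2) must equal 2√10:
(−20/3m − (0))² = 40(m² + 1)
m² − 9 = 0, so m = −3 or m = 3.
Through (23/3, 2) these give 3x + y = 25 and 3x − y = 21.

3x + y = 25 and 3x − y = 21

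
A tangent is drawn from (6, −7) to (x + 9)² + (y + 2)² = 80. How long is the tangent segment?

√170

The centre is (−9, −2) and r = 4√5. The square of the distance from P to the centre is 225 + 25 = 250.
By the tangent–radius right angle, tangent length = √(|PO|² − r²) = √170.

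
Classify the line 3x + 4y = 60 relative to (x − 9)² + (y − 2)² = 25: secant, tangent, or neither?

tangent

Centre (9, 2), r² = 25. Distance² from centre to line = (−25)²/25 = 25.
Since d² = r², the line is tangent.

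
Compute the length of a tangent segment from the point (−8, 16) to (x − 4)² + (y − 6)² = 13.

The centre is (4, 6) and r = √13. The square of the distance from P to the centre is 144 + 100 = 244.
Power of the point: PT² = |PO|² − r² = 231, so PT = √231.

√231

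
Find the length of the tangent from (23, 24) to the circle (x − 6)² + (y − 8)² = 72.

√473

The centre is (6, 8) and r = 6√2. The square of the distance from P to the centre is 289 + 256 = 545.
Power of the point: PT² = |PO|² − r² = 473, so PT = √473.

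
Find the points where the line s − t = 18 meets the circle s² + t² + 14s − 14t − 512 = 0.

Substitute t = s − 18:
2s² − 36s + 64 = 0  ⟹  s² − 18s + 32 = 0
s = 16 or s = 2, giving (16, −2) and (2, −16).

(2, −16) and (16, −2)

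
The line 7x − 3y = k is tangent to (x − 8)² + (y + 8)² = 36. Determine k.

k = 80 ± 6√58

For a tangent, require d(centre, line) = r = 6.
|7·8 − 3·(−8) − k| / √58 = 6
|k − (80)| = 6√58.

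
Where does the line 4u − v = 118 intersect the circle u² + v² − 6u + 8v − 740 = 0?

(24, −22) and (30, 2)

Express v = 4u − 118 and substitute into the circle:
17u² − 918u + 12240 = 0  ⟹  u² − 54u + 720 = 0
u = 30 or u = 24, giving (30, 2) and (24, −22).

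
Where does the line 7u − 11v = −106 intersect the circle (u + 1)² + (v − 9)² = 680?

From the line, v = (106 + 7u)/11. Substituting:
170u² + 340u − 82110 = 0  ⟹  u² + 2u − 483 = 0
u = 21 or u = −23, giving (21, 23) and (−23, −5).

(−23, −5) and (21, 23)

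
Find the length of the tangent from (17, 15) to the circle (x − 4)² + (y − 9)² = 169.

6

With centre O = (4, 9), |OP|² = 205 and r² = 169.
The tangent meets the radius at right angles, so tangent² = |PO|² − r² = 205 − 169 = 36.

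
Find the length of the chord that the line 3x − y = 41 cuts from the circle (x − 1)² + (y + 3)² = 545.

13√10

Express y = 3x − 41 and substitute into the circle:
10x² − 230x + 900 = 0  ⟹  x² − 23x + 90 = 0
x = 18 or x = 5, giving (18, 13) and (5, −26).
Chord length = distance between (18, 13) and (5, −26) = √1690 = 13√10.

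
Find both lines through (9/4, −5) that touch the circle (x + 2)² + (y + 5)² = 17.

4x + y = 4 and 4x − y = 14

Let a tangent through (9/4, −5) have slope m. Its distance from (−2, −5) must equal √17:
(−17/4m − (0))² = 17(m² + 1)
m² − 16 = 0, so m = −4 or m = 4.
With m = −4: 4x + y = 4. With m = 4: 4x − y = 14.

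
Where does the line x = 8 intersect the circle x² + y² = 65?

The line gives x = 8. Substituting into the circle:
y² − 1 = 0
y = 1 or y = −1, giving (8, 1) and (8, −1).

(8, −1) and (8, 1)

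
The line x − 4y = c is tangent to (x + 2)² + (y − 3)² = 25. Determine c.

c = −14 ± 5√17

Tangency holds when the distance from the centre (−2, 3) to the line equals the radius 5:
|1·(−2) − 4·3 − c| / √17 = 5
|c − (−14)| = 5√17.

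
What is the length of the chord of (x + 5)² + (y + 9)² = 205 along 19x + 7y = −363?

√410

Centre (−5, −9), r² = 205. Perpendicular distance d from centre to line = |205| / √410 = 205/√410.
Half the chord is √(r² − d²) = √(205/2), so the full chord is √410.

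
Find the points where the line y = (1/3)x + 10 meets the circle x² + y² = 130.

(−9, 7) and (3, 11)

From the line, y = (30 + x)/3. Substituting:
10x² + 60x − 270 = 0  ⟹  x² + 6x − 27 = 0
x = 3 or x = −9, giving (3, 11) and (−9, 7).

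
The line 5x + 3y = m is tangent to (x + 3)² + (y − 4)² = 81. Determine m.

Tangency holds when the distance from the centre (−3, 4) to the line equals the radius 9:
|5·(−3) + 3·4 − m| / √34 = 9
|m − (−3)| = 9√34.

m = −3 ± 9√34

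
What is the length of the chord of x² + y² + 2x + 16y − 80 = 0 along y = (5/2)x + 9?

Express y = (18 + 5x)/2 and substitute into the circle:
29x² + 348x + 580 = 0  ⟹  x² + 12x + 20 = 0
x = −2 or x = −10, giving (−2, 4) and (−10, −16).
Chord length = distance between (−2, 4) and (−10, −16) = √464 = 4√29.

4√29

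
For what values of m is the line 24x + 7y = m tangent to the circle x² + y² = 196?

m = −350 or m = 350

Tangency holds when the distance from the centre (0, 0) to the line equals the radius 14:
|24·0 + 7·0 − m| / √625 = 14
|m| = 14·25, so m = 350 or m = −350.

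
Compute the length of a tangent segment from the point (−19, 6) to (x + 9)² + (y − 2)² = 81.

√35

The centre is (−9, 2) and r = 9. The square of the distance from P to the centre is 100 + 16 = 116.
The tangent meets the radius at right angles, so tangent² = |PO|² − r² = 116 − 81 = 35.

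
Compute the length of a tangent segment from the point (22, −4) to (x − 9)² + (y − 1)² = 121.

With centre O = (9, 1), |OP|² = 194 and r² = 121.
Power of the point: PT² = |PO|² − r² = 73, so PT = √73.

√73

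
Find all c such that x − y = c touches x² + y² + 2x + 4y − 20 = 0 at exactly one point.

For a tangent, require d(centre, line) = r = 5.
|1·(−1) − 1·(−2) − c| / √2 = 5
|c − (1)| = 5√2.

c = 1 ± 5√2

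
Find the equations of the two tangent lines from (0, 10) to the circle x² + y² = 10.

A line y − (10) = m(x − (0)) is tangent when its distance from (0, 0) is √10:
(0m − (−10))² = 10(m² + 1)
m² − 9 = 0, so m = −3 or m = 3.
Through (0, 10) these give 3x + y = 10 and 3x − y = −10.

3x + y = 10 and 3x − y = −10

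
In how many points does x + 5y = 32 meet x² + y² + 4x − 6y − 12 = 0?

Substituting the line into the circle gives 26x² + 66x − 236 = 0.
Δ = 4356 − (−24544) = 28900.
Two real roots: the line is a secant.

2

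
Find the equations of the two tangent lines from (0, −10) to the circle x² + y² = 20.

Let a tangent through (0, −10) have slope m. Its distance from (0, 0) must equal 2√5:
(0m − (10))² = 20(m² + 1)
m² − 4 = 0, so m = −2 or m = 2.
Through (0, −10) these give 2x + y = −10 and 2x − y = 10.

2x + y = −10 and 2x − y = 10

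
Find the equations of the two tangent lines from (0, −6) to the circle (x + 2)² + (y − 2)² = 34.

A line y − (−6) = m(x − (0)) is tangent when its distance from (−2, 2) is √34:
[m·(−2) − (8)]² = 34(m² + 1)
15m² − 16m − 15 = 0, so m = −3/5 or m = 5/3.
Through (0, −6) these give 3x + 5y = −30 and 5x − 3y = 18.

3x + 5y = −30 and 5x − 3y = 18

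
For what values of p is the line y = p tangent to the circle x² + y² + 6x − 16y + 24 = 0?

p = 1 or p = 15

The line touches the circle iff its distance from (−3, 8) is 7:
|0·(−3) + 1·8 − p| / √1 = 7
|p − (8)| = 7, so p = 15 or p = 1.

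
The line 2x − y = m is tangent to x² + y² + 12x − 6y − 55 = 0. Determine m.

For a tangent, require d(centre, line) = r = 10.
|2·(−6) − 1·3 − m| / √5 = 10
|m − (−15)| = 10√5.

m = −15 ± 10√5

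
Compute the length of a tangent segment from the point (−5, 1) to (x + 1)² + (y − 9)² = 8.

Centre (−1, 9), r² = 8. |PO|² = (−4)² + (−8)² = 80.
By the tangent–radius right angle, tangent length = √(|PO|² − r²) = √72 = 6√2.

6√2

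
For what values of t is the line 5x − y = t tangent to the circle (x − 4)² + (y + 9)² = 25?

t = 29 ± 5√26

For a tangent, require d(centre, line) = r = 5.
|5·4 − 1·(−9) − t| / √26 = 5
|t − (29)| = 5√26.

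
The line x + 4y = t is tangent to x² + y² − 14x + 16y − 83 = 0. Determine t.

t = −25 ± 14√17

The line touches the circle iff its distance from (7, −8) is 14:
|1·7 + 4·(−8) − t| / √17 = 14
|t − (−25)| = 14√17.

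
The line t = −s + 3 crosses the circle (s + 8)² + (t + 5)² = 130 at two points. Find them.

(−1, 4) and (1, 2)

Express t = −s + 3 and substitute into the circle:
2s² − 2 = 0  ⟹  s² − 1 = 0
s = 1 or s = −1, giving (1, 2) and (−1, 4).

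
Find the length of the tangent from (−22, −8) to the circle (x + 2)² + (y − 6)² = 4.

4√37

Centre (−2, 6), r² = 4. |PO|² = (−20)² + (−14)² = 596.
Power of the point: PT² = |PO|² − r² = 592, so PT = 4√37.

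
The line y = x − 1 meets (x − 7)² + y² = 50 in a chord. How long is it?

Substitute y = x − 1:
2x² − 16x = 0  ⟹  x² − 8x = 0
x = 8 or x = 0, giving (8, 7) and (0, −1).
|(8, 7) − (0, −1)| = √((8)² + (8)²) = 8√2.

8√2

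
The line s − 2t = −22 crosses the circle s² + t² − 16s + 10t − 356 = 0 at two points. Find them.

From the line, t = (22 + s)/2. Substituting:
5s² − 500 = 0  ⟹  s² − 100 = 0
s = 10 or s = −10, giving (10, 16) and (−10, 6).

(−10, 6) and (10, 16)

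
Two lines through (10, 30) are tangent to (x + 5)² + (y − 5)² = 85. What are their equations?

Let a tangent through (10, 30) have slope m. Its distance from (−5, 5) must equal √85:
[m·(−15) − (−25)]² = 85(m² + 1)
14m² − 75m + 54 = 0, so m = 6/7 or m = 9/2.
With m = 6/7: 6x − 7y = −150. With m = 9/2: 9x − 2y = 30.

6x − 7y = −150 and 9x − 2y = 30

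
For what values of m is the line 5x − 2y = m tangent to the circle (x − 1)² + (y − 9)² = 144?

m = −13 ± 12√29

Tangency holds when the distance from the centre (1, 9) to the line equals the radius 12:
|5·1 − 2·9 − m| / √29 = 12
|m − (−13)| = 12√29.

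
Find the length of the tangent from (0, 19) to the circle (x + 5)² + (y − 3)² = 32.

Centre (−5, 3), r² = 32. |PO|² = (5)² + (16)² = 281.
By the tangent–radius right angle, tangent length = √(|PO|² − r²) = √249.

√249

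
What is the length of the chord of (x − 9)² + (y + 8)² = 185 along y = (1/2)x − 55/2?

2√5

From the line, y = (−55 + x)/2. Substituting:
5x² − 150x + 1105 = 0  ⟹  x² − 30x + 221 = 0
x = 17 or x = 13, giving (17, −19) and (13, −21).
|(17, −19) − (13, −21)| = √((4)² + (2)²) = 2√5.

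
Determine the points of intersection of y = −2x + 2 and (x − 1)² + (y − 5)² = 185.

(−7, 16) and (5, −8)

Express y = −2x + 2 and substitute into the circle:
5x² + 10x − 175 = 0  ⟹  x² + 2x − 35 = 0
x = 5 or x = −7, giving (5, −8) and (−7, 16).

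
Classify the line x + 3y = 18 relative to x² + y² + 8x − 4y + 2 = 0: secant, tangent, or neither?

Substituting the line into the circle gives 10x² + 48x + 126 = 0.
Discriminant = (48)² − 4·10·(126) = −2736 < 0.
No real roots: the line does not meet the circle.

neither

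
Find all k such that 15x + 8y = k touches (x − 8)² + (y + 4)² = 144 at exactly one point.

Tangency holds when the distance from the centre (8, −4) to the line equals the radius 12:
|15·8 + 8·(−4) − k| / √289 = 12
|k − (88)| = 12·17, so k = 292 or k = −116.

k = −116 or k = 292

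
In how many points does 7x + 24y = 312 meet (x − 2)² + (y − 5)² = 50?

0

d² = (7·2 + 24·5 − (312))²/625 = 31684/625; r² = 50.
Since d² > r², the line lies outside the circle.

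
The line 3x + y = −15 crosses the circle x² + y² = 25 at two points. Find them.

(−5, 0) and (−4, −3)

Substitute y = −3x − 15:
10x² + 90x + 200 = 0  ⟹  x² + 9x + 20 = 0
x = −4 or x = −5, giving (−4, −3) and (−5, 0).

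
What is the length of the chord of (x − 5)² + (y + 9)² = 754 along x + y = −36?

22√2

Substitute y = −x − 36:
2x² + 44x = 0  ⟹  x² + 22x = 0
x = 0 or x = −22, giving (0, −36) and (−22, −14).
|(0, −36) − (−22, −14)| = √((22)² + (−22)²) = 22√2.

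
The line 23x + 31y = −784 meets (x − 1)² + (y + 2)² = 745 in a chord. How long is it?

√1490

Substitute y = (−784 − 23x)/31:
1490x² + 31290x − 193700 = 0  ⟹  x² + 21x − 130 = 0
x = 5 or x = −26, giving (5, −29) and (−26, −6).
Chord length = distance between (5, −29) and (−26, −6) = √1490 = √1490.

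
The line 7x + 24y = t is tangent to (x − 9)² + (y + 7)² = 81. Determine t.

The line touches the circle iff its distance from (9, −7) is 9:
|7·9 + 24·(−7) − t| / √625 = 9
|t − (−105)| = 9·25, so t = 120 or t = −330.

t = −330 or t = 120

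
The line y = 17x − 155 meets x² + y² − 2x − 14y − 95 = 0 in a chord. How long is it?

√290

The distance from (1, 7) to the line is 145/√290, and r² = 145.
Half the chord is √(r² − d²) = √(145/2), so the full chord is √290.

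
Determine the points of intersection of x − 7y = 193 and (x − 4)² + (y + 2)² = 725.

(−3, −28) and (18, −25)

Express y = (−193 + x)/7 and substitute into the circle:
50x² − 750x − 2700 = 0  ⟹  x² − 15x − 54 = 0
x = 18 or x = −3, giving (18, −25) and (−3, −28).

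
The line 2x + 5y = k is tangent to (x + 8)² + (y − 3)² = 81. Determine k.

The line touches the circle iff its distance from (−8, 3) is 9:
|2·(−8) + 5·3 − k| / √29 = 9
|k − (−1)| = 9√29.

k = −1 ± 9√29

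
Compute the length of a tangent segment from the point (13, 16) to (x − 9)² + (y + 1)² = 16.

17

Centre (9, −1), r² = 16. |PO|² = (4)² + (17)² = 305.
The tangent meets the radius at right angles, so tangent² = |PO|² − r² = 305 − 16 = 289.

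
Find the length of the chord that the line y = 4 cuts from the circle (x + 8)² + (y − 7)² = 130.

22

The distance from (−8, 7) to the line is 3, and r² = 130.
Chord = 2√(r² − d²) = 2·√(121) = 22.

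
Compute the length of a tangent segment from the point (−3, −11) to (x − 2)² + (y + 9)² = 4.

5

With centre O = (2, −9), |OP|² = 29 and r² = 4.
The tangent meets the radius at right angles, so tangent² = |PO|² − r² = 29 − 4 = 25.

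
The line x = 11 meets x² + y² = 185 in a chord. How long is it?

The line gives x = 11. Substituting into the circle:
y² − 64 = 0
y = 8 or y = −8, giving (11, 8) and (11, −8).
|(11, 8) − (11, −8)| = √((0)² + (16)²) = 16.

16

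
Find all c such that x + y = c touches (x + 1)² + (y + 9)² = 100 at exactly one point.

Tangency holds when the distance from the centre (−1, −9) to the line equals the radius 10:
|1·(−1) + 1·(−9) − c| / √2 = 10
|c − (−10)| = 10√2.

c = −10 ± 10√2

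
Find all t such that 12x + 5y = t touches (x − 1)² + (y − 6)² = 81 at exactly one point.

t = −75 or t = 159

For a tangent, require d(centre, line) = r = 9.
|12·1 + 5·6 − t| / √169 = 9
|t − (42)| = 9·13, so t = 159 or t = −75.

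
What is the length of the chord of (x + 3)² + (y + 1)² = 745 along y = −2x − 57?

The distance from (−3, −1) to the line is 50/√5, and r² = 745.
Half the chord is √(r² − d²) = √(245), so the full chord is 14√5.

14√5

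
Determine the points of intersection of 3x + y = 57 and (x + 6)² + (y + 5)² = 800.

(14, 15) and (22, −9)

Express y = −3x + 57 and substitute into the circle:
10x² − 360x + 3080 = 0  ⟹  x² − 36x + 308 = 0
x = 22 or x = 14, giving (22, −9) and (14, 15).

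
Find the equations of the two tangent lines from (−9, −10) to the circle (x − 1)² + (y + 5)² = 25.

A line y − (−10) = m(x − (−9)) is tangent when its distance from (1, −5) is 5:
[m·(10) − (5)]² = 25(m² + 1)
3m² − 4m = 0, so m = 0 or m = 4/3.
Through (−9, −10) these give y = −10 and 4x − 3y = −6.

y = −10 and 4x − 3y = −6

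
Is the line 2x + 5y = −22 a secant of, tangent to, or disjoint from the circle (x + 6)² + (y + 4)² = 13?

Substituting the line into the circle gives 29x² + 308x + 579 = 0.
Discriminant = (308)² − 4·29·(579) = 27700 > 0.
Two real roots: the line is a secant.

secant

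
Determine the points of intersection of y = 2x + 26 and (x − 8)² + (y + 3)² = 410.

From the line, y = 2x + 26. Substituting:
5x² + 100x + 495 = 0  ⟹  x² + 20x + 99 = 0
x = −9 or x = −11, giving (−9, 8) and (−11, 4).

(−11, 4) and (−9, 8)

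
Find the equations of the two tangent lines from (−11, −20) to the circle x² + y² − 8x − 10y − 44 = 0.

6x − 7y = 74 and 9x − 2y = −59

Let a tangent through (−11, −20) have slope m. Its distance from (4, 5) must equal √85:
[m·(15) − (25)]² = 85(m² + 1)
14m² − 75m + 54 = 0, so m = 6/7 or m = 9/2.
With m = 6/7: 6x − 7y = 74. With m = 9/2: 9x − 2y = −59.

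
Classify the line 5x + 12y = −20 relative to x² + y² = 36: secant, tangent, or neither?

secant

Substituting the line into the circle gives 169x² + 200x − 4784 = 0.
Discriminant = (200)² − 4·169·(−4784) = 3273984 > 0.
Two real roots: the line is a secant.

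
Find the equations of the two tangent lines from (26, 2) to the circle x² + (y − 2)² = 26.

Let a tangent through (26, 2) have slope m. Its distance from (0, 2) must equal √26:
[m·(−26) − (0)]² = 26(m² + 1)
25m² − 1 = 0, so m = 1/5 or m = −1/5.
With m = 1/5: x − 5y = 16. With m = −1/5: x + 5y = 36.

x − 5y = 16 and x + 5y = 36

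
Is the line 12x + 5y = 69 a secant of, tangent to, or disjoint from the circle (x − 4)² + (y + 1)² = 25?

secant

Centre (4, −1), r² = 25. Distance² from centre to line = (−26)²/169 = 4.
Since d² < r², the line cuts the circle twice.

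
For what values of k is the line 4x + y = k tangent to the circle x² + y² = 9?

k = ±3√17

The line touches the circle iff its distance from (0, 0) is 3:
|4·0 + 1·0 − k| / √17 = 3
|k| = 3√17.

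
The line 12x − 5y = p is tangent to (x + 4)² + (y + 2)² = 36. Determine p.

For a tangent, require d(centre, line) = r = 6.
|12·(−4) − 5·(−2) − p| / √169 = 6
|p − (−38)| = 6·13, so p = 40 or p = −116.

p = −116 or p = 40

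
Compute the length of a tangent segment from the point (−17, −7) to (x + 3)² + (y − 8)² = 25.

Centre (−3, 8), r² = 25. |PO|² = (−14)² + (−15)² = 421.
By the tangent–radius right angle, tangent length = √(|PO|² − r²) = √396 = 6√11.

6√11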